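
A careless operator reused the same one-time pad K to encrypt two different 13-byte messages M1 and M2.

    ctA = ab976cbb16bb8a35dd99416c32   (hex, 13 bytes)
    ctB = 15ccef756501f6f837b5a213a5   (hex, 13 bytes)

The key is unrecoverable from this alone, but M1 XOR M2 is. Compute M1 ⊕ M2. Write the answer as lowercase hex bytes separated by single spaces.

ctA ⊕ ctB = (M1 ⊕ K) ⊕ (M2 ⊕ K) = M1 ⊕ M2 — the shared key cancels under XOR.
10101011 xor 00010101 = 10111110
10010111 xor 11001100 = 01011011
01101100 xor 11101111 = 10000011
10111011 xor 01110101 = 11001110
00010110 xor 01100101 = 01110011
10111011 xor 00000001 = 10111010
10001010 xor 11110110 = 01111100
00110101 xor 11111000 = 11001101
11011101 xor 00110111 = 11101010
10011001 xor 10110101 = 00101100
01000001 xor 10100010 = 11100011
01101100 xor 00010011 = 01111111
00110010 xor 10100101 = 10010111

be 5b 83 ce 73 ba 7c cd ea 2c e3 7f 97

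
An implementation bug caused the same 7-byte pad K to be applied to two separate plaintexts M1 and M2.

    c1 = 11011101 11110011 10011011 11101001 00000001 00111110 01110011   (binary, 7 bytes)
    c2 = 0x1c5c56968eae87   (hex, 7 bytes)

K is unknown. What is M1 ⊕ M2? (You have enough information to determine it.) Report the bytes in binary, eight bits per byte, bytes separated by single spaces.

11000001 10101111 11001101 01111111 10001111 10010000 11110100

c1 ⊕ c2 = (M1 ⊕ K) ⊕ (M2 ⊕ K) = M1 ⊕ M2 — the shared key cancels under XOR.
byte 0: dd ^ 1c = c1
byte 1: f3 ^ 5c = af
byte 2: 9b ^ 56 = cd
byte 3: e9 ^ 96 = 7f
byte 4: 01 ^ 8e = 8f
byte 5: 3e ^ ae = 90
byte 6: 73 ^ 87 = f4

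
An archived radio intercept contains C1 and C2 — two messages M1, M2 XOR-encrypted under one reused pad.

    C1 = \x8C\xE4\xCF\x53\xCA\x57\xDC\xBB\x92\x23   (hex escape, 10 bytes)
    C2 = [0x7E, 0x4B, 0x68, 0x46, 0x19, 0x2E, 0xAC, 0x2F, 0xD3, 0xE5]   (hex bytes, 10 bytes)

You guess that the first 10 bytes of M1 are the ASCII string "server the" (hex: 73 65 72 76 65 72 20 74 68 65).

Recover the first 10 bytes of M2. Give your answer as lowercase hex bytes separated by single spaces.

81 ca d5 63 b6 0b 50 e0 29 a3

First, C1 ⊕ C2 = (M1 ⊕ K) ⊕ (M2 ⊕ K) = M1 ⊕ M2, so the key drops out. Then M2 = (M1 ⊕ M2) ⊕ M1 over the first 10 bytes.
byte 0: (8c ^ 7e) ^ 73 = f2 ^ 73 = 81
byte 1: (e4 ^ 4b) ^ 65 = af ^ 65 = ca
byte 2: (cf ^ 68) ^ 72 = a7 ^ 72 = d5
byte 3: (53 ^ 46) ^ 76 = 15 ^ 76 = 63
byte 4: (ca ^ 19) ^ 65 = d3 ^ 65 = b6
byte 5: (57 ^ 2e) ^ 72 = 79 ^ 72 = 0b
byte 6: (dc ^ ac) ^ 20 = 70 ^ 20 = 50
byte 7: (bb ^ 2f) ^ 74 = 94 ^ 74 = e0
byte 8: (92 ^ d3) ^ 68 = 41 ^ 68 = 29
byte 9: (23 ^ e5) ^ 65 = c6 ^ 65 = a3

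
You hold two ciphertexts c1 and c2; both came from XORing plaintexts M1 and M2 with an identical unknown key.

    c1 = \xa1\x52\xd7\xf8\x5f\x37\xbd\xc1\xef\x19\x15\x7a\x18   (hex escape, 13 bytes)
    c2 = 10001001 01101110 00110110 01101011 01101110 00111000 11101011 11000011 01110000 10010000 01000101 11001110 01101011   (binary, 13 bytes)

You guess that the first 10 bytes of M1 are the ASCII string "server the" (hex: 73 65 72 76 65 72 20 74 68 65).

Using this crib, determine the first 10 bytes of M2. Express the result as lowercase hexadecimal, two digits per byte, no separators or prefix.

First, c1 ⊕ c2 = (M1 ⊕ K) ⊕ (M2 ⊕ K) = M1 ⊕ M2, so the key drops out. Then M2 = (M1 ⊕ M2) ⊕ M1 over the first 10 bytes.
byte 0: (a1 ^ 89) ^ 73 = 28 ^ 73 = 5b
byte 1: (52 ^ 6e) ^ 65 = 3c ^ 65 = 59
byte 2: (d7 ^ 36) ^ 72 = e1 ^ 72 = 93
byte 3: (f8 ^ 6b) ^ 76 = 93 ^ 76 = e5
byte 4: (5f ^ 6e) ^ 65 = 31 ^ 65 = 54
byte 5: (37 ^ 38) ^ 72 = 0f ^ 72 = 7d
byte 6: (bd ^ eb) ^ 20 = 56 ^ 20 = 76
byte 7: (c1 ^ c3) ^ 74 = 02 ^ 74 = 76
byte 8: (ef ^ 70) ^ 68 = 9f ^ 68 = f7
byte 9: (19 ^ 90) ^ 65 = 89 ^ 65 = ec

5b5993e5547d7676f7ec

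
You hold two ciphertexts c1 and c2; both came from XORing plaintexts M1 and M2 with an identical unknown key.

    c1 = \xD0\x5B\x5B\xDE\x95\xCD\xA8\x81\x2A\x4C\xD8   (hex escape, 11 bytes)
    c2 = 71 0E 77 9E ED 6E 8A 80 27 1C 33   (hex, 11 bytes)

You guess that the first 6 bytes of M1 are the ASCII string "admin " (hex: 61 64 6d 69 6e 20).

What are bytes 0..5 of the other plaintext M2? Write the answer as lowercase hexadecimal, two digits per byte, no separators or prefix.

First, c1 ⊕ c2 = (M1 ⊕ K) ⊕ (M2 ⊕ K) = M1 ⊕ M2, so the key drops out. Then M2 = (M1 ⊕ M2) ⊕ M1 over the first 6 bytes.
byte 0: (d0 xor 71) xor 61 = a1 xor 61 = c0
byte 1: (5b xor 0e) xor 64 = 55 xor 64 = 31
byte 2: (5b xor 77) xor 6d = 2c xor 6d = 41
byte 3: (de xor 9e) xor 69 = 40 xor 69 = 29
byte 4: (95 xor ed) xor 6e = 78 xor 6e = 16
byte 5: (cd xor 6e) xor 20 = a3 xor 20 = 83

c03141291683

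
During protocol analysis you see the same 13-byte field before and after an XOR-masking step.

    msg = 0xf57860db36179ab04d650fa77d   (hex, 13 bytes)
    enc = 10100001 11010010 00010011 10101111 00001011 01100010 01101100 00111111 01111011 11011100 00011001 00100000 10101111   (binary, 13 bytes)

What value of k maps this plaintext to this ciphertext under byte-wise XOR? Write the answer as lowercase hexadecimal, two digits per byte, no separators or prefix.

54aa73743d75f68f36b91687d2

Since enc = msg ⊕ k, XORing both sides with msg gives k = msg ⊕ enc.
245 xor 161 =  84
120 xor 210 = 170
 96 xor  19 = 115
219 xor 175 = 116
 54 xor  11 =  61
 23 xor  98 = 117
154 xor 108 = 246
176 xor  63 = 143
 77 xor 123 =  54
101 xor 220 = 185
 15 xor  25 =  22
167 xor  32 = 135
125 xor 175 = 210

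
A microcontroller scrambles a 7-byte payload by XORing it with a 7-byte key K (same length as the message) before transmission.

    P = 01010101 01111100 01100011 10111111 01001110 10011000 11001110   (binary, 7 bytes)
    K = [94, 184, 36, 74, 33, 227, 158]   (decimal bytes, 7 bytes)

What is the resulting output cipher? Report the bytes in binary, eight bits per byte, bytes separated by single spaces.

byte 0: 01010101 ⊕ 01011110 = 00001011
byte 1: 01111100 ⊕ 10111000 = 11000100
byte 2: 01100011 ⊕ 00100100 = 01000111
byte 3: 10111111 ⊕ 01001010 = 11110101
byte 4: 01001110 ⊕ 00100001 = 01101111
byte 5: 10011000 ⊕ 11100011 = 01111011
byte 6: 11001110 ⊕ 10011110 = 01010000

00001011 11000100 01000111 11110101 01101111 01111011 01010000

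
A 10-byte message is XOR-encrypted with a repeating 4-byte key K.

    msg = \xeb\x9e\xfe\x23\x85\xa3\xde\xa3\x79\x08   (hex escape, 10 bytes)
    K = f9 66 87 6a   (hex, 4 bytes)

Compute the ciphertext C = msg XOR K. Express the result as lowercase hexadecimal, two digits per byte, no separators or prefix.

12f879497cc559c9806e

The 4-byte key repeats, so the effective keystream is f9 66 87 6a f9 66 87 6a f9 66.
byte 0: eb ⊕ f9 = 12
byte 1: 9e ⊕ 66 = f8
byte 2: fe ⊕ 87 = 79
byte 3: 23 ⊕ 6a = 49
byte 4: 85 ⊕ f9 = 7c
byte 5: a3 ⊕ 66 = c5
byte 6: de ⊕ 87 = 59
byte 7: a3 ⊕ 6a = c9
byte 8: 79 ⊕ f9 = 80
byte 9: 08 ⊕ 66 = 6e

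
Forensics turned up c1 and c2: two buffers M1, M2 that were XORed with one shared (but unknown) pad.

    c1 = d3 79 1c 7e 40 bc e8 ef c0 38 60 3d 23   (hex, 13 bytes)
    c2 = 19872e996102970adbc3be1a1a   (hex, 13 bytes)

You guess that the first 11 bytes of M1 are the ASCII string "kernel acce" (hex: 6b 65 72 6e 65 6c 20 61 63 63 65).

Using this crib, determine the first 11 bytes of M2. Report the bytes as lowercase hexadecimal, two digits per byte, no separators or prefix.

First, c1 ⊕ c2 = (M1 ⊕ K) ⊕ (M2 ⊕ K) = M1 ⊕ M2, so the key drops out. Then M2 = (M1 ⊕ M2) ⊕ M1 over the first 11 bytes.
byte 0: (d3 ^ 19) ^ 6b = ca ^ 6b = a1
byte 1: (79 ^ 87) ^ 65 = fe ^ 65 = 9b
byte 2: (1c ^ 2e) ^ 72 = 32 ^ 72 = 40
byte 3: (7e ^ 99) ^ 6e = e7 ^ 6e = 89
byte 4: (40 ^ 61) ^ 65 = 21 ^ 65 = 44
byte 5: (bc ^ 02) ^ 6c = be ^ 6c = d2
byte 6: (e8 ^ 97) ^ 20 = 7f ^ 20 = 5f
byte 7: (ef ^ 0a) ^ 61 = e5 ^ 61 = 84
byte 8: (c0 ^ db) ^ 63 = 1b ^ 63 = 78
byte 9: (38 ^ c3) ^ 63 = fb ^ 63 = 98
byte 10: (60 ^ be) ^ 65 = de ^ 65 = bb

a19b408944d25f847898bb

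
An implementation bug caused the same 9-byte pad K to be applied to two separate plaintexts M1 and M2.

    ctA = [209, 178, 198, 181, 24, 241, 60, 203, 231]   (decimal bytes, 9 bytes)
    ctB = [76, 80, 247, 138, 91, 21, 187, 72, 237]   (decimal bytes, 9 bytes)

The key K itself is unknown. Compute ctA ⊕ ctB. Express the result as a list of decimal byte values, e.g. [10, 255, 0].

ctA ⊕ ctB = (M1 ⊕ K) ⊕ (M2 ⊕ K) = M1 ⊕ M2 — the shared key cancels under XOR.
11010001 ⊕ 01001100 = 10011101
10110010 ⊕ 01010000 = 11100010
11000110 ⊕ 11110111 = 00110001
10110101 ⊕ 10001010 = 00111111
00011000 ⊕ 01011011 = 01000011
11110001 ⊕ 00010101 = 11100100
00111100 ⊕ 10111011 = 10000111
11001011 ⊕ 01001000 = 10000011
11100111 ⊕ 11101101 = 00001010

[157, 226, 49, 63, 67, 228, 135, 131, 10]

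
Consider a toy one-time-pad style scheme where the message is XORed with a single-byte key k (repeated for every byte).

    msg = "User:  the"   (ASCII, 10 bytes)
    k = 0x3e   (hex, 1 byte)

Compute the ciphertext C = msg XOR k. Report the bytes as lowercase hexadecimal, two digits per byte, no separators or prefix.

6b4d5b4c041e1e4a565b

The 1-byte key repeats, so the effective keystream is 3e 3e 3e 3e 3e 3e 3e 3e 3e 3e.
byte 0:  85 XOR  62 = 107
byte 1: 115 XOR  62 =  77
byte 2: 101 XOR  62 =  91
byte 3: 114 XOR  62 =  76
byte 4:  58 XOR  62 =   4
byte 5:  32 XOR  62 =  30
byte 6:  32 XOR  62 =  30
byte 7: 116 XOR  62 =  74
byte 8: 104 XOR  62 =  86
byte 9: 101 XOR  62 =  91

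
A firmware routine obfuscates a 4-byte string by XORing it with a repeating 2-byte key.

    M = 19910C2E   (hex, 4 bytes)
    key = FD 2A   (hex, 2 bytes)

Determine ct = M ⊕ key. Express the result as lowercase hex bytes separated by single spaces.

The 2-byte key repeats, so the effective keystream is fd 2a fd 2a.
byte 0: 19 XOR fd = e4
byte 1: 91 XOR 2a = bb
byte 2: 0c XOR fd = f1
byte 3: 2e XOR 2a = 04

e4 bb f1 04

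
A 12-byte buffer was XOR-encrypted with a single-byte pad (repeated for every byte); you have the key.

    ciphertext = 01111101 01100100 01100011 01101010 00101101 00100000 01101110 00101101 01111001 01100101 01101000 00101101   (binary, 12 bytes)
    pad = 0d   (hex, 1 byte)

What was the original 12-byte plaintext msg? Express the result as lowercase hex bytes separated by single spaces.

The 1-byte key repeats, so the effective keystream is 0d 0d 0d 0d 0d 0d 0d 0d 0d 0d 0d 0d.
byte 0: 125 ⊕  13 = 112
byte 1: 100 ⊕  13 = 105
byte 2:  99 ⊕  13 = 110
byte 3: 106 ⊕  13 = 103
byte 4:  45 ⊕  13 =  32
byte 5:  32 ⊕  13 =  45
byte 6: 110 ⊕  13 =  99
byte 7:  45 ⊕  13 =  32
byte 8: 121 ⊕  13 = 116
byte 9: 101 ⊕  13 = 104
byte 10: 104 ⊕  13 = 101
byte 11:  45 ⊕  13 =  32

70 69 6e 67 20 2d 63 20 74 68 65 20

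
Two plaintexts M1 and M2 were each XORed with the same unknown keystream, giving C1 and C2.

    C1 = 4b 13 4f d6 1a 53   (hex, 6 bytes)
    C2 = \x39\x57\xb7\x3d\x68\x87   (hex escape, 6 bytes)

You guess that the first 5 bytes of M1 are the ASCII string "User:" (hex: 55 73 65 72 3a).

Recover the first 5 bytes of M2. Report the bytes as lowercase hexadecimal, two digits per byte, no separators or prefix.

27379d9948

First, C1 ⊕ C2 = (M1 ⊕ K) ⊕ (M2 ⊕ K) = M1 ⊕ M2, so the key drops out. Then M2 = (M1 ⊕ M2) ⊕ M1 over the first 5 bytes.
byte 0: (4b XOR 39) XOR 55 = 72 XOR 55 = 27
byte 1: (13 XOR 57) XOR 73 = 44 XOR 73 = 37
byte 2: (4f XOR b7) XOR 65 = f8 XOR 65 = 9d
byte 3: (d6 XOR 3d) XOR 72 = eb XOR 72 = 99
byte 4: (1a XOR 68) XOR 3a = 72 XOR 3a = 48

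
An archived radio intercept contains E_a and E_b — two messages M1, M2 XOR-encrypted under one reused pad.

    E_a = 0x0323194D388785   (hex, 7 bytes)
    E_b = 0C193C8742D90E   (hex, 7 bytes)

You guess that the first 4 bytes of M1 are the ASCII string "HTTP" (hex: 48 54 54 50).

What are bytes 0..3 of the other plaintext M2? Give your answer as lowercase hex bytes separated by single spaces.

First, E_a ⊕ E_b = (M1 ⊕ K) ⊕ (M2 ⊕ K) = M1 ⊕ M2, so the key drops out. Then M2 = (M1 ⊕ M2) ⊕ M1 over the first 4 bytes.
byte 0: (03 ⊕ 0c) ⊕ 48 = 0f ⊕ 48 = 47
byte 1: (23 ⊕ 19) ⊕ 54 = 3a ⊕ 54 = 6e
byte 2: (19 ⊕ 3c) ⊕ 54 = 25 ⊕ 54 = 71
byte 3: (4d ⊕ 87) ⊕ 50 = ca ⊕ 50 = 9a

47 6e 71 9a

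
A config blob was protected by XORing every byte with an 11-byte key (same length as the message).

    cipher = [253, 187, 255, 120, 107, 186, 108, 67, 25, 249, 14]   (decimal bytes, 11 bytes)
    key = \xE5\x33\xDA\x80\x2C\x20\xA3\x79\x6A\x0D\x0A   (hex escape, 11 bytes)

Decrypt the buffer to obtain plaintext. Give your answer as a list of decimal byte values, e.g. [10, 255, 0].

253 XOR 229 =  24
187 XOR  51 = 136
255 XOR 218 =  37
120 XOR 128 = 248
107 XOR  44 =  71
186 XOR  32 = 154
108 XOR 163 = 207
 67 XOR 121 =  58
 25 XOR 106 = 115
249 XOR  13 = 244
 14 XOR  10 =   4

[24, 136, 37, 248, 71, 154, 207, 58, 115, 244, 4]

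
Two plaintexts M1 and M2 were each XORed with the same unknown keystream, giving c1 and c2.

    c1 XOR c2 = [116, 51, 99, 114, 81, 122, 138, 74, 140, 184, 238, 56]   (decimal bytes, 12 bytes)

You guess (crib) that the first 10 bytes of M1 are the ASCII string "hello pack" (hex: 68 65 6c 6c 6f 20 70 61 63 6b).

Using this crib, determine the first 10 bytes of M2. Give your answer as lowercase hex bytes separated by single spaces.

Since c1 ⊕ c2 = M1 ⊕ M2, XORing with the guessed M1 bytes yields the corresponding M2 bytes: M2 = (c1 ⊕ c2) ⊕ M1.
74 xor 68 = 1c
33 xor 65 = 56
63 xor 6c = 0f
72 xor 6c = 1e
51 xor 6f = 3e
7a xor 20 = 5a
8a xor 70 = fa
4a xor 61 = 2b
8c xor 63 = ef
b8 xor 6b = d3

1c 56 0f 1e 3e 5a fa 2b ef d3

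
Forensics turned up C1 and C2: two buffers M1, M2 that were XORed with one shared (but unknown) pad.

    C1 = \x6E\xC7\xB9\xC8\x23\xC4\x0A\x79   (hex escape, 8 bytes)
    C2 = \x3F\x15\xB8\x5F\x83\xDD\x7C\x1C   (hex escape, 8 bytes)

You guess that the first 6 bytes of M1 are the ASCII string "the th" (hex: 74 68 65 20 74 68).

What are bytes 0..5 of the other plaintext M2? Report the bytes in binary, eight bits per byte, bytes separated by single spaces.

First, C1 ⊕ C2 = (M1 ⊕ K) ⊕ (M2 ⊕ K) = M1 ⊕ M2, so the key drops out. Then M2 = (M1 ⊕ M2) ⊕ M1 over the first 6 bytes.
byte 0: (6e ⊕ 3f) ⊕ 74 = 51 ⊕ 74 = 25
byte 1: (c7 ⊕ 15) ⊕ 68 = d2 ⊕ 68 = ba
byte 2: (b9 ⊕ b8) ⊕ 65 = 01 ⊕ 65 = 64
byte 3: (c8 ⊕ 5f) ⊕ 20 = 97 ⊕ 20 = b7
byte 4: (23 ⊕ 83) ⊕ 74 = a0 ⊕ 74 = d4
byte 5: (c4 ⊕ dd) ⊕ 68 = 19 ⊕ 68 = 71

00100101 10111010 01100100 10110111 11010100 01110001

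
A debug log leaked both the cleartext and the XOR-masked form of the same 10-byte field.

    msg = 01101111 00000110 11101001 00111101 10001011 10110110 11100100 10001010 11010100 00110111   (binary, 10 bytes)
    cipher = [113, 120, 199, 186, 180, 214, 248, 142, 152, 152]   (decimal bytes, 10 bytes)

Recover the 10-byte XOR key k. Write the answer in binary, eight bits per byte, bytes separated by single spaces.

00011110 01111110 00101110 10000111 00111111 01100000 00011100 00000100 01001100 10101111

Since cipher = msg ⊕ k, XORing both sides with msg gives k = msg ⊕ cipher.
byte 0: 6f XOR 71 = 1e
byte 1: 06 XOR 78 = 7e
byte 2: e9 XOR c7 = 2e
byte 3: 3d XOR ba = 87
byte 4: 8b XOR b4 = 3f
byte 5: b6 XOR d6 = 60
byte 6: e4 XOR f8 = 1c
byte 7: 8a XOR 8e = 04
byte 8: d4 XOR 98 = 4c
byte 9: 37 XOR 98 = af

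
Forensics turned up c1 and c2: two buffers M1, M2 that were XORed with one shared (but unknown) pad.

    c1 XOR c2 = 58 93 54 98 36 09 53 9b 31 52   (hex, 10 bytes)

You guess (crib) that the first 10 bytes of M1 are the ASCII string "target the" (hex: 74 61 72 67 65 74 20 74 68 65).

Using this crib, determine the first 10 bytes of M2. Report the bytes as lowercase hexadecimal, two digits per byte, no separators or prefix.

2cf226ff537d73ef5937

Since c1 ⊕ c2 = M1 ⊕ M2, XORing with the guessed M1 bytes yields the corresponding M2 bytes: M2 = (c1 ⊕ c2) ⊕ M1.
byte 0: 58 ^ 74 = 2c
byte 1: 93 ^ 61 = f2
byte 2: 54 ^ 72 = 26
byte 3: 98 ^ 67 = ff
byte 4: 36 ^ 65 = 53
byte 5: 09 ^ 74 = 7d
byte 6: 53 ^ 20 = 73
byte 7: 9b ^ 74 = ef
byte 8: 31 ^ 68 = 59
byte 9: 52 ^ 65 = 37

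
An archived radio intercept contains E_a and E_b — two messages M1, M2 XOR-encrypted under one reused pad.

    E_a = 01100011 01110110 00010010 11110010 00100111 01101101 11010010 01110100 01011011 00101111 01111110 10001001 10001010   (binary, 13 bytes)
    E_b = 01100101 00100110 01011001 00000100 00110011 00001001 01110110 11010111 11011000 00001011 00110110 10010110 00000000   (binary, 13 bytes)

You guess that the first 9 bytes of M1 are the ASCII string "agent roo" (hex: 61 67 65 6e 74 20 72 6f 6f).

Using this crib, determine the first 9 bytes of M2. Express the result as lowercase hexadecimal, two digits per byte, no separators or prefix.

First, E_a ⊕ E_b = (M1 ⊕ K) ⊕ (M2 ⊕ K) = M1 ⊕ M2, so the key drops out. Then M2 = (M1 ⊕ M2) ⊕ M1 over the first 9 bytes.
byte 0: (63 ^ 65) ^ 61 = 06 ^ 61 = 67
byte 1: (76 ^ 26) ^ 67 = 50 ^ 67 = 37
byte 2: (12 ^ 59) ^ 65 = 4b ^ 65 = 2e
byte 3: (f2 ^ 04) ^ 6e = f6 ^ 6e = 98
byte 4: (27 ^ 33) ^ 74 = 14 ^ 74 = 60
byte 5: (6d ^ 09) ^ 20 = 64 ^ 20 = 44
byte 6: (d2 ^ 76) ^ 72 = a4 ^ 72 = d6
byte 7: (74 ^ d7) ^ 6f = a3 ^ 6f = cc
byte 8: (5b ^ d8) ^ 6f = 83 ^ 6f = ec

67372e986044d6ccec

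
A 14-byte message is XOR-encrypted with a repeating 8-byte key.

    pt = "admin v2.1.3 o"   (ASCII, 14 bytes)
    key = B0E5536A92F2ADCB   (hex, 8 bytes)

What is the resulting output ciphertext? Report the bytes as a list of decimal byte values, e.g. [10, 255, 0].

The 8-byte key repeats, so the effective keystream is b0 e5 53 6a 92 f2 ad cb b0 e5 53 6a 92 f2.
byte 0: 61 xor b0 = d1
byte 1: 64 xor e5 = 81
byte 2: 6d xor 53 = 3e
byte 3: 69 xor 6a = 03
byte 4: 6e xor 92 = fc
byte 5: 20 xor f2 = d2
byte 6: 76 xor ad = db
byte 7: 32 xor cb = f9
byte 8: 2e xor b0 = 9e
byte 9: 31 xor e5 = d4
byte 10: 2e xor 53 = 7d
byte 11: 33 xor 6a = 59
byte 12: 20 xor 92 = b2
byte 13: 6f xor f2 = 9d

[209, 129, 62, 3, 252, 210, 219, 249, 158, 212, 125, 89, 178, 157]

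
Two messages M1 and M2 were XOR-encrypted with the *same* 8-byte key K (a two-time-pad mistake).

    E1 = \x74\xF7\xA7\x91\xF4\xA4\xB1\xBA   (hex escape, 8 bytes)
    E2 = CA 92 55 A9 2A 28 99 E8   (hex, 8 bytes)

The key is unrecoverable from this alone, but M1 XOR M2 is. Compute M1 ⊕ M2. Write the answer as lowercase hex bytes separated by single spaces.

be 65 f2 38 de 8c 28 52

E1 ⊕ E2 = (M1 ⊕ K) ⊕ (M2 ⊕ K) = M1 ⊕ M2 — the shared key cancels under XOR.
74 ^ ca = be
f7 ^ 92 = 65
a7 ^ 55 = f2
91 ^ a9 = 38
f4 ^ 2a = de
a4 ^ 28 = 8c
b1 ^ 99 = 28
ba ^ e8 = 52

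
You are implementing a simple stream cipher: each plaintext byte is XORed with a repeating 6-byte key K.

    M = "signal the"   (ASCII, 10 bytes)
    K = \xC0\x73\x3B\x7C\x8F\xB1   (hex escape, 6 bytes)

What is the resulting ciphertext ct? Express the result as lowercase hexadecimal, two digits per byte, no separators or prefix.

The 6-byte key repeats, so the effective keystream is c0 73 3b 7c 8f b1 c0 73 3b 7c.
byte 0: 73 XOR c0 = b3
byte 1: 69 XOR 73 = 1a
byte 2: 67 XOR 3b = 5c
byte 3: 6e XOR 7c = 12
byte 4: 61 XOR 8f = ee
byte 5: 6c XOR b1 = dd
byte 6: 20 XOR c0 = e0
byte 7: 74 XOR 73 = 07
byte 8: 68 XOR 3b = 53
byte 9: 65 XOR 7c = 19

b31a5c12eedde0075319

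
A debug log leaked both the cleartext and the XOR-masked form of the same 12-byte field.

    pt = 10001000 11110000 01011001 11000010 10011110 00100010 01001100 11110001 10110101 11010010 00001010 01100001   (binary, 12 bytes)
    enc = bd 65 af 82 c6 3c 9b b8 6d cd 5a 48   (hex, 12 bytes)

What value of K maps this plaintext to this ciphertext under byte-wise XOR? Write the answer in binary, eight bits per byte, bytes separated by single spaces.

00110101 10010101 11110110 01000000 01011000 00011110 11010111 01001001 11011000 00011111 01010000 00101001

Since enc = pt ⊕ K, XORing both sides with pt gives K = pt ⊕ enc.
byte 0: 10001000 ⊕ 10111101 = 00110101
byte 1: 11110000 ⊕ 01100101 = 10010101
byte 2: 01011001 ⊕ 10101111 = 11110110
byte 3: 11000010 ⊕ 10000010 = 01000000
byte 4: 10011110 ⊕ 11000110 = 01011000
byte 5: 00100010 ⊕ 00111100 = 00011110
byte 6: 01001100 ⊕ 10011011 = 11010111
byte 7: 11110001 ⊕ 10111000 = 01001001
byte 8: 10110101 ⊕ 01101101 = 11011000
byte 9: 11010010 ⊕ 11001101 = 00011111
byte 10: 00001010 ⊕ 01011010 = 01010000
byte 11: 01100001 ⊕ 01001000 = 00101001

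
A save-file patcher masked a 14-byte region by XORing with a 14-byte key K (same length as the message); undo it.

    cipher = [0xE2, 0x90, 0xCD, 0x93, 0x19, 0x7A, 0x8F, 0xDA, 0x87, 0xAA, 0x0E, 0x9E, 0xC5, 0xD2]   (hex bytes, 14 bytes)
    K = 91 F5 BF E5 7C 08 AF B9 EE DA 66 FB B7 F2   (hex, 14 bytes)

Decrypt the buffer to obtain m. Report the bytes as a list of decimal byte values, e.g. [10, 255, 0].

[115, 101, 114, 118, 101, 114, 32, 99, 105, 112, 104, 101, 114, 32]

e2 ^ 91 = 73
90 ^ f5 = 65
cd ^ bf = 72
93 ^ e5 = 76
19 ^ 7c = 65
7a ^ 08 = 72
8f ^ af = 20
da ^ b9 = 63
87 ^ ee = 69
aa ^ da = 70
0e ^ 66 = 68
9e ^ fb = 65
c5 ^ b7 = 72
d2 ^ f2 = 20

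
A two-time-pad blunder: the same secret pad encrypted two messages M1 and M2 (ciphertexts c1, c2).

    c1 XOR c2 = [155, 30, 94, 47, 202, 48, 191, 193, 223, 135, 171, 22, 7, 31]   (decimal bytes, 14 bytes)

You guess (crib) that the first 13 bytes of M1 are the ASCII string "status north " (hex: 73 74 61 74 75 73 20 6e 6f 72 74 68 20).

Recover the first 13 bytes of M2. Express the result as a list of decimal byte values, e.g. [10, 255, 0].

Since c1 ⊕ c2 = M1 ⊕ M2, XORing with the guessed M1 bytes yields the corresponding M2 bytes: M2 = (c1 ⊕ c2) ⊕ M1.
byte 0: 9b XOR 73 = e8
byte 1: 1e XOR 74 = 6a
byte 2: 5e XOR 61 = 3f
byte 3: 2f XOR 74 = 5b
byte 4: ca XOR 75 = bf
byte 5: 30 XOR 73 = 43
byte 6: bf XOR 20 = 9f
byte 7: c1 XOR 6e = af
byte 8: df XOR 6f = b0
byte 9: 87 XOR 72 = f5
byte 10: ab XOR 74 = df
byte 11: 16 XOR 68 = 7e
byte 12: 07 XOR 20 = 27

[232, 106, 63, 91, 191, 67, 159, 175, 176, 245, 223, 126, 39]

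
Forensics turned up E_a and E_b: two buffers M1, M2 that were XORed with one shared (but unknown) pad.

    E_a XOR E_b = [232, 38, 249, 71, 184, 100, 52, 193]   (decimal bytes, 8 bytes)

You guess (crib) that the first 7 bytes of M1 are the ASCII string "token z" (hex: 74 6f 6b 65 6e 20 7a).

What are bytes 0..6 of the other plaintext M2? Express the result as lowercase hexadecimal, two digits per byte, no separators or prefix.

Since E_a ⊕ E_b = M1 ⊕ M2, XORing with the guessed M1 bytes yields the corresponding M2 bytes: M2 = (E_a ⊕ E_b) ⊕ M1.
byte 0: e8 ⊕ 74 = 9c
byte 1: 26 ⊕ 6f = 49
byte 2: f9 ⊕ 6b = 92
byte 3: 47 ⊕ 65 = 22
byte 4: b8 ⊕ 6e = d6
byte 5: 64 ⊕ 20 = 44
byte 6: 34 ⊕ 7a = 4e

9c499222d6444e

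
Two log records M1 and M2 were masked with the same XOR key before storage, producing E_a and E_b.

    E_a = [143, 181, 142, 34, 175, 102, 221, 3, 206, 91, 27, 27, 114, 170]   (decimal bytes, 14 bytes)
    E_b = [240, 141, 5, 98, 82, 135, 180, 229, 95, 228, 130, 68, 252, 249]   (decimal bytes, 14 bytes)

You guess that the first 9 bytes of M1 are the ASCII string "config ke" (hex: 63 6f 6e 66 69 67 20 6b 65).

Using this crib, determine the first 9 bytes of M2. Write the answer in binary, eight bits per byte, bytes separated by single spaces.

First, E_a ⊕ E_b = (M1 ⊕ K) ⊕ (M2 ⊕ K) = M1 ⊕ M2, so the key drops out. Then M2 = (M1 ⊕ M2) ⊕ M1 over the first 9 bytes.
byte 0: (8f ^ f0) ^ 63 = 7f ^ 63 = 1c
byte 1: (b5 ^ 8d) ^ 6f = 38 ^ 6f = 57
byte 2: (8e ^ 05) ^ 6e = 8b ^ 6e = e5
byte 3: (22 ^ 62) ^ 66 = 40 ^ 66 = 26
byte 4: (af ^ 52) ^ 69 = fd ^ 69 = 94
byte 5: (66 ^ 87) ^ 67 = e1 ^ 67 = 86
byte 6: (dd ^ b4) ^ 20 = 69 ^ 20 = 49
byte 7: (03 ^ e5) ^ 6b = e6 ^ 6b = 8d
byte 8: (ce ^ 5f) ^ 65 = 91 ^ 65 = f4

00011100 01010111 11100101 00100110 10010100 10000110 01001001 10001101 11110100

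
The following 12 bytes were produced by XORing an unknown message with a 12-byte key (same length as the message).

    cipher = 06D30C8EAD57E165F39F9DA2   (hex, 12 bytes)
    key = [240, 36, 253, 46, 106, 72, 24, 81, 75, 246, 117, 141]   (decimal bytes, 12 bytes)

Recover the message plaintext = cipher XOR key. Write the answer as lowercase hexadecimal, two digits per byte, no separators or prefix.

f6f7f1a0c71ff934b869e82f

06 XOR f0 = f6
d3 XOR 24 = f7
0c XOR fd = f1
8e XOR 2e = a0
ad XOR 6a = c7
57 XOR 48 = 1f
e1 XOR 18 = f9
65 XOR 51 = 34
f3 XOR 4b = b8
9f XOR f6 = 69
9d XOR 75 = e8
a2 XOR 8d = 2f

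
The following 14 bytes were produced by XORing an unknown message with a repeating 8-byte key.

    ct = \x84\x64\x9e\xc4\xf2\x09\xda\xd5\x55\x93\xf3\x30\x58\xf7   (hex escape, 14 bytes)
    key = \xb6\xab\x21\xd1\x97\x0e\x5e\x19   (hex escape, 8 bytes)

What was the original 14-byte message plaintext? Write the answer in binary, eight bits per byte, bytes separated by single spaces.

00110010 11001111 10111111 00010101 01100101 00000111 10000100 11001100 11100011 00111000 11010010 11100001 11001111 11111001

The 8-byte key repeats, so the effective keystream is b6 ab 21 d1 97 0e 5e 19 b6 ab 21 d1 97 0e.
byte 0: 132 ^ 182 =  50
byte 1: 100 ^ 171 = 207
byte 2: 158 ^  33 = 191
byte 3: 196 ^ 209 =  21
byte 4: 242 ^ 151 = 101
byte 5:   9 ^  14 =   7
byte 6: 218 ^  94 = 132
byte 7: 213 ^  25 = 204
byte 8:  85 ^ 182 = 227
byte 9: 147 ^ 171 =  56
byte 10: 243 ^  33 = 210
byte 11:  48 ^ 209 = 225
byte 12:  88 ^ 151 = 207
byte 13: 247 ^  14 = 249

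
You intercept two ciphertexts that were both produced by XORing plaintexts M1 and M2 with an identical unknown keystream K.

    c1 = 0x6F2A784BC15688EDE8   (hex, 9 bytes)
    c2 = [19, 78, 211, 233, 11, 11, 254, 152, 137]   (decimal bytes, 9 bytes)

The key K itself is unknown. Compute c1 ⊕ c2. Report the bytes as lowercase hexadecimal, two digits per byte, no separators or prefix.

c1 ⊕ c2 = (M1 ⊕ K) ⊕ (M2 ⊕ K) = M1 ⊕ M2 — the shared key cancels under XOR.
6f ⊕ 13 = 7c
2a ⊕ 4e = 64
78 ⊕ d3 = ab
4b ⊕ e9 = a2
c1 ⊕ 0b = ca
56 ⊕ 0b = 5d
88 ⊕ fe = 76
ed ⊕ 98 = 75
e8 ⊕ 89 = 61

7c64aba2ca5d767561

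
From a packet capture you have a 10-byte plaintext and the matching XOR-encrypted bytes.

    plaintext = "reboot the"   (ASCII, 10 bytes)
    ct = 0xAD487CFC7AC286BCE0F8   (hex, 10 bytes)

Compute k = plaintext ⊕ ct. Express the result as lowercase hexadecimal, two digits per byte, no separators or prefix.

df2d1e9315b6a6c8889d

Since ct = plaintext ⊕ k, XORing both sides with plaintext gives k = plaintext ⊕ ct.
byte 0: 72 ⊕ ad = df
byte 1: 65 ⊕ 48 = 2d
byte 2: 62 ⊕ 7c = 1e
byte 3: 6f ⊕ fc = 93
byte 4: 6f ⊕ 7a = 15
byte 5: 74 ⊕ c2 = b6
byte 6: 20 ⊕ 86 = a6
byte 7: 74 ⊕ bc = c8
byte 8: 68 ⊕ e0 = 88
byte 9: 65 ⊕ f8 = 9d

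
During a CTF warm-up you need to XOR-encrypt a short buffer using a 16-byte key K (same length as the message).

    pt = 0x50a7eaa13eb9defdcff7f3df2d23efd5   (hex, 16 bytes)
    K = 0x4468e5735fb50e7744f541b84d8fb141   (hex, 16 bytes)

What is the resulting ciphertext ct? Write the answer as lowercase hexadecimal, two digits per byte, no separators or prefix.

14cf0fd2610cd08a8b02b26760ac5e94

01010000 ^ 01000100 = 00010100
10100111 ^ 01101000 = 11001111
11101010 ^ 11100101 = 00001111
10100001 ^ 01110011 = 11010010
00111110 ^ 01011111 = 01100001
10111001 ^ 10110101 = 00001100
11011110 ^ 00001110 = 11010000
11111101 ^ 01110111 = 10001010
11001111 ^ 01000100 = 10001011
11110111 ^ 11110101 = 00000010
11110011 ^ 01000001 = 10110010
11011111 ^ 10111000 = 01100111
00101101 ^ 01001101 = 01100000
00100011 ^ 10001111 = 10101100
11101111 ^ 10110001 = 01011110
11010101 ^ 01000001 = 10010100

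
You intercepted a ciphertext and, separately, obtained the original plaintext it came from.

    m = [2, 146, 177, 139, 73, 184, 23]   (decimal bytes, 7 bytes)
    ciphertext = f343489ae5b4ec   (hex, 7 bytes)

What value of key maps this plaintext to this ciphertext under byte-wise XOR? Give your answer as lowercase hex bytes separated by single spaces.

Since ciphertext = m ⊕ key, XORing both sides with m gives key = m ⊕ ciphertext.
02 xor f3 = f1
92 xor 43 = d1
b1 xor 48 = f9
8b xor 9a = 11
49 xor e5 = ac
b8 xor b4 = 0c
17 xor ec = fb

f1 d1 f9 11 ac 0c fb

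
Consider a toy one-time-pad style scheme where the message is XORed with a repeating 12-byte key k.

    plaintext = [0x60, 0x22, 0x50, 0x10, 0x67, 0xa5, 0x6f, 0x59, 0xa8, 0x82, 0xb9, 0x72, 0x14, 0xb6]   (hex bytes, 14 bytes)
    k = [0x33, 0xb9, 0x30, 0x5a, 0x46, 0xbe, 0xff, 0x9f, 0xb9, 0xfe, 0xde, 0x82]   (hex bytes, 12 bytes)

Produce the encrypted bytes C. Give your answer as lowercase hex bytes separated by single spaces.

The 12-byte key repeats, so the effective keystream is 33 b9 30 5a 46 be ff 9f b9 fe de 82 33 b9.
byte 0: 60 ⊕ 33 = 53
byte 1: 22 ⊕ b9 = 9b
byte 2: 50 ⊕ 30 = 60
byte 3: 10 ⊕ 5a = 4a
byte 4: 67 ⊕ 46 = 21
byte 5: a5 ⊕ be = 1b
byte 6: 6f ⊕ ff = 90
byte 7: 59 ⊕ 9f = c6
byte 8: a8 ⊕ b9 = 11
byte 9: 82 ⊕ fe = 7c
byte 10: b9 ⊕ de = 67
byte 11: 72 ⊕ 82 = f0
byte 12: 14 ⊕ 33 = 27
byte 13: b6 ⊕ b9 = 0f

53 9b 60 4a 21 1b 90 c6 11 7c 67 f0 27 0f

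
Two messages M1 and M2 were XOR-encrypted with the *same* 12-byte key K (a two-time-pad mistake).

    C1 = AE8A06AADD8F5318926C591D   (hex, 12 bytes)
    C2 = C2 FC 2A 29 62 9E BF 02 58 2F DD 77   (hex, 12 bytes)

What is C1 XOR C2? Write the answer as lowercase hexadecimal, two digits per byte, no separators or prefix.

6c762c83bf11ec1aca43846a

C1 ⊕ C2 = (M1 ⊕ K) ⊕ (M2 ⊕ K) = M1 ⊕ M2 — the shared key cancels under XOR.
10101110 XOR 11000010 = 01101100
10001010 XOR 11111100 = 01110110
00000110 XOR 00101010 = 00101100
10101010 XOR 00101001 = 10000011
11011101 XOR 01100010 = 10111111
10001111 XOR 10011110 = 00010001
01010011 XOR 10111111 = 11101100
00011000 XOR 00000010 = 00011010
10010010 XOR 01011000 = 11001010
01101100 XOR 00101111 = 01000011
01011001 XOR 11011101 = 10000100
00011101 XOR 01110111 = 01101010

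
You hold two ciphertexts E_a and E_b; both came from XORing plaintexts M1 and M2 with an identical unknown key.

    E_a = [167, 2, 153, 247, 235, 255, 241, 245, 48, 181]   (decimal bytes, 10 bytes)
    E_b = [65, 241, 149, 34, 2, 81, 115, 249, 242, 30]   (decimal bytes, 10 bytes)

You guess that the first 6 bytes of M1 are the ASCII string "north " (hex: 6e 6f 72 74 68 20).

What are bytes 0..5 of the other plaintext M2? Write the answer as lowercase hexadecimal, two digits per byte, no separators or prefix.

First, E_a ⊕ E_b = (M1 ⊕ K) ⊕ (M2 ⊕ K) = M1 ⊕ M2, so the key drops out. Then M2 = (M1 ⊕ M2) ⊕ M1 over the first 6 bytes.
byte 0: (a7 xor 41) xor 6e = e6 xor 6e = 88
byte 1: (02 xor f1) xor 6f = f3 xor 6f = 9c
byte 2: (99 xor 95) xor 72 = 0c xor 72 = 7e
byte 3: (f7 xor 22) xor 74 = d5 xor 74 = a1
byte 4: (eb xor 02) xor 68 = e9 xor 68 = 81
byte 5: (ff xor 51) xor 20 = ae xor 20 = 8e

889c7ea1818e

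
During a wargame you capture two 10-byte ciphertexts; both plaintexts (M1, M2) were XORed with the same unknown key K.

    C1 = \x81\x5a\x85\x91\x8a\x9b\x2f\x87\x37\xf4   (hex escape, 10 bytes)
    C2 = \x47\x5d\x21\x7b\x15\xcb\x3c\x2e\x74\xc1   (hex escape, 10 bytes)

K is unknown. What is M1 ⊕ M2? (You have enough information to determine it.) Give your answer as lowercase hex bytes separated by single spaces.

c6 07 a4 ea 9f 50 13 a9 43 35

C1 ⊕ C2 = (M1 ⊕ K) ⊕ (M2 ⊕ K) = M1 ⊕ M2 — the shared key cancels under XOR.
81 xor 47 = c6
5a xor 5d = 07
85 xor 21 = a4
91 xor 7b = ea
8a xor 15 = 9f
9b xor cb = 50
2f xor 3c = 13
87 xor 2e = a9
37 xor 74 = 43
f4 xor c1 = 35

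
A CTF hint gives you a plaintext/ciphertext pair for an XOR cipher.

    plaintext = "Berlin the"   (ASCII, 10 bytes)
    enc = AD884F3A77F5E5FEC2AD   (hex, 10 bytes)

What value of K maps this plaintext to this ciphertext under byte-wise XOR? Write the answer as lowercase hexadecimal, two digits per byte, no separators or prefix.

Since enc = plaintext ⊕ K, XORing both sides with plaintext gives K = plaintext ⊕ enc.
byte 0: 42 xor ad = ef
byte 1: 65 xor 88 = ed
byte 2: 72 xor 4f = 3d
byte 3: 6c xor 3a = 56
byte 4: 69 xor 77 = 1e
byte 5: 6e xor f5 = 9b
byte 6: 20 xor e5 = c5
byte 7: 74 xor fe = 8a
byte 8: 68 xor c2 = aa
byte 9: 65 xor ad = c8

efed3d561e9bc58aaac8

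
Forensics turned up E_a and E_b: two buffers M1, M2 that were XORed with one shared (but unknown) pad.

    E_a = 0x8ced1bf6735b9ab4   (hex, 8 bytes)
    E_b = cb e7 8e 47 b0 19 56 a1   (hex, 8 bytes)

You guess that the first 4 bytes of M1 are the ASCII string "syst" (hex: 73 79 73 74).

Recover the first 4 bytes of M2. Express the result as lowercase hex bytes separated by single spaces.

First, E_a ⊕ E_b = (M1 ⊕ K) ⊕ (M2 ⊕ K) = M1 ⊕ M2, so the key drops out. Then M2 = (M1 ⊕ M2) ⊕ M1 over the first 4 bytes.
byte 0: (8c xor cb) xor 73 = 47 xor 73 = 34
byte 1: (ed xor e7) xor 79 = 0a xor 79 = 73
byte 2: (1b xor 8e) xor 73 = 95 xor 73 = e6
byte 3: (f6 xor 47) xor 74 = b1 xor 74 = c5

34 73 e6 c5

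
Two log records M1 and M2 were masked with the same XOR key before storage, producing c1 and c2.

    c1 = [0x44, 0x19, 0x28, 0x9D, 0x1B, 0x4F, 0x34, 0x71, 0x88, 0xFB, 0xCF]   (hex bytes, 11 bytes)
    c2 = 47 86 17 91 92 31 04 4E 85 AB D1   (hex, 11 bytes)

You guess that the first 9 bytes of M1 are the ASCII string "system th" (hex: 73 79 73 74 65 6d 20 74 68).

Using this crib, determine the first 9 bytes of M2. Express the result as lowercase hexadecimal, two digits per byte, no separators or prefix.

First, c1 ⊕ c2 = (M1 ⊕ K) ⊕ (M2 ⊕ K) = M1 ⊕ M2, so the key drops out. Then M2 = (M1 ⊕ M2) ⊕ M1 over the first 9 bytes.
byte 0: (44 xor 47) xor 73 = 03 xor 73 = 70
byte 1: (19 xor 86) xor 79 = 9f xor 79 = e6
byte 2: (28 xor 17) xor 73 = 3f xor 73 = 4c
byte 3: (9d xor 91) xor 74 = 0c xor 74 = 78
byte 4: (1b xor 92) xor 65 = 89 xor 65 = ec
byte 5: (4f xor 31) xor 6d = 7e xor 6d = 13
byte 6: (34 xor 04) xor 20 = 30 xor 20 = 10
byte 7: (71 xor 4e) xor 74 = 3f xor 74 = 4b
byte 8: (88 xor 85) xor 68 = 0d xor 68 = 65

70e64c78ec13104b65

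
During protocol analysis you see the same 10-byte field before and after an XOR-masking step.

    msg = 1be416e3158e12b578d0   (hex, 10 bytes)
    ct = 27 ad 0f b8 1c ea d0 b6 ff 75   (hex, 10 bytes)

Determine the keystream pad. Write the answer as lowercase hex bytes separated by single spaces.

3c 49 19 5b 09 64 c2 03 87 a5

Since ct = msg ⊕ pad, XORing both sides with msg gives pad = msg ⊕ ct.
 27 ⊕  39 =  60
228 ⊕ 173 =  73
 22 ⊕  15 =  25
227 ⊕ 184 =  91
 21 ⊕  28 =   9
142 ⊕ 234 = 100
 18 ⊕ 208 = 194
181 ⊕ 182 =   3
120 ⊕ 255 = 135
208 ⊕ 117 = 165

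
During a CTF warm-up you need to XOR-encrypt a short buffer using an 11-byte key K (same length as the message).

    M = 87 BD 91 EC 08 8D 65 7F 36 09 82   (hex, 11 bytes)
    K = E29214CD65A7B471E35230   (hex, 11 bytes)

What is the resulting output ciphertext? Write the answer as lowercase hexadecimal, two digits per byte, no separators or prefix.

XOR is its own inverse, so applying the key byte-wise gives the result directly.
byte 0: 87 ^ e2 = 65
byte 1: bd ^ 92 = 2f
byte 2: 91 ^ 14 = 85
byte 3: ec ^ cd = 21
byte 4: 08 ^ 65 = 6d
byte 5: 8d ^ a7 = 2a
byte 6: 65 ^ b4 = d1
byte 7: 7f ^ 71 = 0e
byte 8: 36 ^ e3 = d5
byte 9: 09 ^ 52 = 5b
byte 10: 82 ^ 30 = b2

652f85216d2ad10ed55bb2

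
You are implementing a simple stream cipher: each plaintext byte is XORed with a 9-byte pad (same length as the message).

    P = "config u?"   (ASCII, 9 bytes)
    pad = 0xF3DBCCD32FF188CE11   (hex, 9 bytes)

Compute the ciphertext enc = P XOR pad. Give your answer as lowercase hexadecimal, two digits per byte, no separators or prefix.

90b4a2b54696a8bb2e

XOR is its own inverse, so applying the key byte-wise gives the result directly.
63 ⊕ f3 = 90
6f ⊕ db = b4
6e ⊕ cc = a2
66 ⊕ d3 = b5
69 ⊕ 2f = 46
67 ⊕ f1 = 96
20 ⊕ 88 = a8
75 ⊕ ce = bb
3f ⊕ 11 = 2e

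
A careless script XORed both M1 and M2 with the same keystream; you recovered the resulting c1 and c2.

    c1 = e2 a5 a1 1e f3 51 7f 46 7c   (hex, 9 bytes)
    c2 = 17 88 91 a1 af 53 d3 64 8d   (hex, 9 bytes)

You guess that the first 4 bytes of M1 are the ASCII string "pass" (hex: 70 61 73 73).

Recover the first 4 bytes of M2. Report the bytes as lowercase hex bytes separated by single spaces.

85 4c 43 cc

First, c1 ⊕ c2 = (M1 ⊕ K) ⊕ (M2 ⊕ K) = M1 ⊕ M2, so the key drops out. Then M2 = (M1 ⊕ M2) ⊕ M1 over the first 4 bytes.
byte 0: (e2 ⊕ 17) ⊕ 70 = f5 ⊕ 70 = 85
byte 1: (a5 ⊕ 88) ⊕ 61 = 2d ⊕ 61 = 4c
byte 2: (a1 ⊕ 91) ⊕ 73 = 30 ⊕ 73 = 43
byte 3: (1e ⊕ a1) ⊕ 73 = bf ⊕ 73 = cc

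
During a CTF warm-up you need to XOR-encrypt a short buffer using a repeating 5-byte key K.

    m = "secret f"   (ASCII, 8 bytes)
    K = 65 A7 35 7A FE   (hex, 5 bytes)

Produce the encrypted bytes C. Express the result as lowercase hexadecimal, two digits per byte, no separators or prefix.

16c256089b118753

The 5-byte key repeats, so the effective keystream is 65 a7 35 7a fe 65 a7 35.
byte 0: 73 ^ 65 = 16
byte 1: 65 ^ a7 = c2
byte 2: 63 ^ 35 = 56
byte 3: 72 ^ 7a = 08
byte 4: 65 ^ fe = 9b
byte 5: 74 ^ 65 = 11
byte 6: 20 ^ a7 = 87
byte 7: 66 ^ 35 = 53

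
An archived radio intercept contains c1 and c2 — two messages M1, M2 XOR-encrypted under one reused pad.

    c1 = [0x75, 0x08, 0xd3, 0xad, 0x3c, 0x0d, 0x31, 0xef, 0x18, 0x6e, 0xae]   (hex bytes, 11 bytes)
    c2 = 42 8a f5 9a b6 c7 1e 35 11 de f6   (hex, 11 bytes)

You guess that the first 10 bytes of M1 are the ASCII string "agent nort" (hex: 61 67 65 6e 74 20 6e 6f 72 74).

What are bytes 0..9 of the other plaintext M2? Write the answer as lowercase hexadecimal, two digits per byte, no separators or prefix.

First, c1 ⊕ c2 = (M1 ⊕ K) ⊕ (M2 ⊕ K) = M1 ⊕ M2, so the key drops out. Then M2 = (M1 ⊕ M2) ⊕ M1 over the first 10 bytes.
byte 0: (75 ^ 42) ^ 61 = 37 ^ 61 = 56
byte 1: (08 ^ 8a) ^ 67 = 82 ^ 67 = e5
byte 2: (d3 ^ f5) ^ 65 = 26 ^ 65 = 43
byte 3: (ad ^ 9a) ^ 6e = 37 ^ 6e = 59
byte 4: (3c ^ b6) ^ 74 = 8a ^ 74 = fe
byte 5: (0d ^ c7) ^ 20 = ca ^ 20 = ea
byte 6: (31 ^ 1e) ^ 6e = 2f ^ 6e = 41
byte 7: (ef ^ 35) ^ 6f = da ^ 6f = b5
byte 8: (18 ^ 11) ^ 72 = 09 ^ 72 = 7b
byte 9: (6e ^ de) ^ 74 = b0 ^ 74 = c4

56e54359feea41b57bc4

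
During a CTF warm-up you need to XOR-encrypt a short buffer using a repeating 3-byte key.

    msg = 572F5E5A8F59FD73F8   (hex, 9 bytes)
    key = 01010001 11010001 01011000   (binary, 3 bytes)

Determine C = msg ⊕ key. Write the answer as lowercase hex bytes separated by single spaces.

The 3-byte key repeats, so the effective keystream is 51 d1 58 51 d1 58 51 d1 58.
byte 0: 57 XOR 51 = 06
byte 1: 2f XOR d1 = fe
byte 2: 5e XOR 58 = 06
byte 3: 5a XOR 51 = 0b
byte 4: 8f XOR d1 = 5e
byte 5: 59 XOR 58 = 01
byte 6: fd XOR 51 = ac
byte 7: 73 XOR d1 = a2
byte 8: f8 XOR 58 = a0

06 fe 06 0b 5e 01 ac a2 a0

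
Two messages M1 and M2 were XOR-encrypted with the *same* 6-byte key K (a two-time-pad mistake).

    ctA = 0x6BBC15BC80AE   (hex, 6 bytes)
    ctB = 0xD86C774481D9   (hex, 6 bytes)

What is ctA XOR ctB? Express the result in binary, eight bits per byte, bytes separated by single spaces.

ctA ⊕ ctB = (M1 ⊕ K) ⊕ (M2 ⊕ K) = M1 ⊕ M2 — the shared key cancels under XOR.
byte 0: 6b ⊕ d8 = b3
byte 1: bc ⊕ 6c = d0
byte 2: 15 ⊕ 77 = 62
byte 3: bc ⊕ 44 = f8
byte 4: 80 ⊕ 81 = 01
byte 5: ae ⊕ d9 = 77

10110011 11010000 01100010 11111000 00000001 01110111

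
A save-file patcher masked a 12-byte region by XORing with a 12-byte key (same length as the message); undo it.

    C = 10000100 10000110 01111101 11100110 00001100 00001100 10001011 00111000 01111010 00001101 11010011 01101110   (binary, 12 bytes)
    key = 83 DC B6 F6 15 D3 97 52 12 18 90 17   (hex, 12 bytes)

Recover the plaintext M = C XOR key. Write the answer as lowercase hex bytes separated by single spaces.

07 5a cb 10 19 df 1c 6a 68 15 43 79

XOR is its own inverse, so applying the key byte-wise gives the result directly.
byte 0: 84 XOR 83 = 07
byte 1: 86 XOR dc = 5a
byte 2: 7d XOR b6 = cb
byte 3: e6 XOR f6 = 10
byte 4: 0c XOR 15 = 19
byte 5: 0c XOR d3 = df
byte 6: 8b XOR 97 = 1c
byte 7: 38 XOR 52 = 6a
byte 8: 7a XOR 12 = 68
byte 9: 0d XOR 18 = 15
byte 10: d3 XOR 90 = 43
byte 11: 6e XOR 17 = 79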